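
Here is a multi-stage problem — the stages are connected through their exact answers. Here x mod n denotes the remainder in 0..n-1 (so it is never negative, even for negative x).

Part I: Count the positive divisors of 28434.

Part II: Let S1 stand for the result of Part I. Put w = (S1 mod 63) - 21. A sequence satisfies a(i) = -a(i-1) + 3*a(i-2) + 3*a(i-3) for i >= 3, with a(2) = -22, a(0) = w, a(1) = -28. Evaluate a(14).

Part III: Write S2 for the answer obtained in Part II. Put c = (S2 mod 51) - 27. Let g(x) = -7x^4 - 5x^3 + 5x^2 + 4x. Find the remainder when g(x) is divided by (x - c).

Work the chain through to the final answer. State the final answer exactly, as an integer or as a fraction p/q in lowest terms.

Part I: 28434 = 2 * 3 * 7 * 677; number of divisors = (1+1) * (1+1) * (1+1) * (1+1) = 16; answer 16
Part II: S1 = 16; w = -5; a(3) = -1*(-22) + 3*(-28) + 3*(-5) = -77; iterating: a(3)=-77, a(4)=-73, a(5)=-224, a(6)=-226, a(7)=-665, a(8)=-685, a(9)=-1988, a(10)=-2062, a(11)=-5957, a(12)=-6193, a(13)=-17864, a(14)=-18586; answer -18586
Part III: S2 = -18586; c = 2; remainder = value at the root: -7*(2)^4 - 5*(2)^3 + 5*(2)^2 + 4*(2)^1 = (-112) + (-40) + (20) + (8) = -124; answer -124

-124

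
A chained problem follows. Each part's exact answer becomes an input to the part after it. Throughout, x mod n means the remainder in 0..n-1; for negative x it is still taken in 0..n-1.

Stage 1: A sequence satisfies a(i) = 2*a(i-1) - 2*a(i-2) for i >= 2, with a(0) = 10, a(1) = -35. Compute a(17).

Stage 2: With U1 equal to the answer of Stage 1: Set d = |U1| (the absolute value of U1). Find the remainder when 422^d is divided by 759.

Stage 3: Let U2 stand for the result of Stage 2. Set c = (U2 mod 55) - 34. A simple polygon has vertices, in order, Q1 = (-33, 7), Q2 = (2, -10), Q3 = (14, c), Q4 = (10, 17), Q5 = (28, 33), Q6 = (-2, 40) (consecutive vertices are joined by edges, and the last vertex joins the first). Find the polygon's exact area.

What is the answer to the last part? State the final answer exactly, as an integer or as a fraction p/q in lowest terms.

1652

Stage 1: a(2) = 2*(-35) - 2*(10) = -90; iterating: a(2)=-90, a(3)=-110, a(4)=-40, a(5)=140, a(6)=360, a(7)=440, a(8)=160, a(9)=-560, a(10)=-1440, a(11)=-1760, a(12)=-640, a(13)=2240, a(14)=5760, a(15)=7040, a(16)=2560, a(17)=-8960; answer -8960
Stage 2: U1 = -8960; d = 8960; squarings mod 759: 422^1=422, 422^2=478, 422^4=25, 422^8=625, 422^16=499, 422^32=49, 422^64=124, 422^128=196, 422^256=466, 422^512=82, 422^1024=652, 422^2048=64, 422^4096=301, 422^8192=280; 422^8960 = 422^256 * 422^512 * 422^8192 = 496 (mod 759); answer 496
Stage 3: U2 = 496; c = -33; cross terms: (-33*-10 - 2*7)=316, (2*-33 - 14*-10)=74, (14*17 - 10*-33)=568, (10*33 - 28*17)=-146, (28*40 - -2*33)=1186, (-2*7 - -33*40)=1306; twice the area = |3304| = 3304; area = 1652; answer 1652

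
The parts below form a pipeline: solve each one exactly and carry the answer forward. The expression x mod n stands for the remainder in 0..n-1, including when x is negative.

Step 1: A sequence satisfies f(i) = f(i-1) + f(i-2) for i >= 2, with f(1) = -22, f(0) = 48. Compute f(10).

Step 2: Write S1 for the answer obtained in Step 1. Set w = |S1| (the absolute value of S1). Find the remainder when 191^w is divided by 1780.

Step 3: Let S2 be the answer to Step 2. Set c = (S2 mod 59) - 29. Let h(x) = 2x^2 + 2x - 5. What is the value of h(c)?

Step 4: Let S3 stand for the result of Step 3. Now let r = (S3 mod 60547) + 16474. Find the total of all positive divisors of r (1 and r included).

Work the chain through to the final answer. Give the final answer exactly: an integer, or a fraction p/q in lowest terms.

Step 1: f(2) = 1*(-22) + 1*(48) = 26; iterating: f(2)=26, f(3)=4, f(4)=30, f(5)=34, f(6)=64, f(7)=98, f(8)=162, f(9)=260, f(10)=422; answer 422
Step 2: S1 = 422; w = 422; squarings mod 1780: 191^1=191, 191^2=881, 191^4=81, 191^8=1221, 191^16=981, 191^32=1161, 191^64=461, 191^128=701, 191^256=121; 191^422 = 191^2 * 191^4 * 191^32 * 191^128 * 191^256 = 1241 (mod 1780); answer 1241
Step 3: S2 = 1241; c = -27; 2*(-27)^2 + 2*(-27)^1 - 5 = (1458) + (-54) + (-5) = 1399; answer 1399
Step 4: S3 = 1399; r = 17873; 17873 = 61 * 293; sigma = (1 + 61) * (1 + 293) = 62 * 294 = 18228; answer 18228

18228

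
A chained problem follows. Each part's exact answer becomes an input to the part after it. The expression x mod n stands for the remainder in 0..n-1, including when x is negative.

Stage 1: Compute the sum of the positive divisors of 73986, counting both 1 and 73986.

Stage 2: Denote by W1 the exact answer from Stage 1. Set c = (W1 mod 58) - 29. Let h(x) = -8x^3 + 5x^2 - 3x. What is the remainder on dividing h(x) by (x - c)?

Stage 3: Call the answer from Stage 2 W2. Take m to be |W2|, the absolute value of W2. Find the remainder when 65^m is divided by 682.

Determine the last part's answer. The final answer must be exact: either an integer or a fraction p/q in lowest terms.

Stage 1: 73986 = 2 * 3 * 11 * 19 * 59; sigma = (1 + 2) * (1 + 3) * (1 + 11) * (1 + 19) * (1 + 59) = 3 * 4 * 12 * 20 * 60 = 172800; answer 172800
Stage 2: W1 = 172800; c = -11; remainder = value at the root: -8*(-11)^3 + 5*(-11)^2 - 3*(-11)^1 = (10648) + (605) + (33) = 11286; answer 11286
Stage 3: W2 = 11286; m = 11286; squarings mod 682: 65^1=65, 65^2=133, 65^4=639, 65^8=485, 65^16=617, 65^32=133, 65^64=639, 65^128=485, 65^256=617, 65^512=133, 65^1024=639, 65^2048=485, 65^4096=617, 65^8192=133; 65^11286 = 65^2 * 65^4 * 65^16 * 65^1024 * 65^2048 * 65^8192 = 419 (mod 682); answer 419

419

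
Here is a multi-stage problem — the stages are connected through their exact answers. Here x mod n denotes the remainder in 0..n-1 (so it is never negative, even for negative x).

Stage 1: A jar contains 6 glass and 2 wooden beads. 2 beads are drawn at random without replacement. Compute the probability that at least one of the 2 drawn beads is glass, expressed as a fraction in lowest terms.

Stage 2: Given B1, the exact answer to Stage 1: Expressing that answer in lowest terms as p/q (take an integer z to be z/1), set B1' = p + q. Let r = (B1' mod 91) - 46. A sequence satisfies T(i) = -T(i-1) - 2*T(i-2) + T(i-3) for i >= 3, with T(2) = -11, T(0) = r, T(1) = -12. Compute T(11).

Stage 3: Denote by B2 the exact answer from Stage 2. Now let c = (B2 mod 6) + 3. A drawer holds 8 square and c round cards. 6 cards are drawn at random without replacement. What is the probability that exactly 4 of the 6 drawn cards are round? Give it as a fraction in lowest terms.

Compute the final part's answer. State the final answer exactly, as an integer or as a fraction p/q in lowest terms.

28/143

Stage 1: total draws C(8,2) = 28; complement C(2,2) = 1; favorable 28 - 1 = 27; P = 27/28; answer 27/28
Stage 2: B1 = 27/28; threaded value p + q = 55; r = 9; T(3) = -1*(-11) - 2*(-12) + 1*(9) = 44; iterating: T(3)=44, T(4)=-34, T(5)=-65, T(6)=177, T(7)=-81, T(8)=-338, T(9)=677, T(10)=-82, T(11)=-1610; answer -1610
Stage 3: B2 = -1610; c = 7; total draws C(15,6) = 5005; favorable C(7,4)*C(8,2) = 980; P = 28/143; answer 28/143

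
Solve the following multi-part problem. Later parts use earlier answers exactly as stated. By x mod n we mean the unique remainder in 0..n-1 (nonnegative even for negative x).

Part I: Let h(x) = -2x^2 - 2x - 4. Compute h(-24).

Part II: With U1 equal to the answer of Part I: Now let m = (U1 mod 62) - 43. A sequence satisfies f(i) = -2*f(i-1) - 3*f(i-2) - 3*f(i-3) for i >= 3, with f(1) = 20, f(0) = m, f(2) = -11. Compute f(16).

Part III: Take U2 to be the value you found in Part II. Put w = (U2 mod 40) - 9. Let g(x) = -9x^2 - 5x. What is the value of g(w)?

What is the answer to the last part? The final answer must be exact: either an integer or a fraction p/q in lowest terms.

Part I: -2*(-24)^2 - 2*(-24)^1 - 4 = (-1152) + (48) + (-4) = -1108; answer -1108
Part II: U1 = -1108; m = -35; f(3) = -2*(-11) - 3*(20) - 3*(-35) = 67; iterating: f(3)=67, f(4)=-161, f(5)=154, f(6)=-26, f(7)=73, f(8)=-530, f(9)=919, f(10)=-467, f(11)=-233, f(12)=-890, f(13)=3880, f(14)=-4391, f(15)=-188, f(16)=1909; answer 1909
Part III: U2 = 1909; w = 20; -9*(20)^2 - 5*(20)^1 = (-3600) + (-100) = -3700; answer -3700

-3700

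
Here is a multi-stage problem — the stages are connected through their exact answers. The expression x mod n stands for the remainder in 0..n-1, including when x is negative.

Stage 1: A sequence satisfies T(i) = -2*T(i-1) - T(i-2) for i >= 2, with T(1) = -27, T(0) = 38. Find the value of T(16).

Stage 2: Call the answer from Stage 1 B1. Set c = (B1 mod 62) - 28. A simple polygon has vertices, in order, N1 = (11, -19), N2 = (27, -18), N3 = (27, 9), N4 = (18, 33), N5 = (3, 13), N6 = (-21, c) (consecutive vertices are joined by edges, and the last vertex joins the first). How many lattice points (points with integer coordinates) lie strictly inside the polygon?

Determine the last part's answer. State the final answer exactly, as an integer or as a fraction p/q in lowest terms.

1192

Stage 1: T(2) = -2*(-27) - 1*(38) = 16; iterating: T(2)=16, T(3)=-5, T(4)=-6, T(5)=17, T(6)=-28, T(7)=39, T(8)=-50, T(9)=61, T(10)=-72, T(11)=83, T(12)=-94, T(13)=105, T(14)=-116, T(15)=127, T(16)=-138; answer -138
Stage 2: B1 = -138; c = 20; cross terms: (11*-18 - 27*-19)=315, (27*9 - 27*-18)=729, (27*33 - 18*9)=729, (18*13 - 3*33)=135, (3*20 - -21*13)=333, (-21*-19 - 11*20)=179; twice the area = |2420| = 2420; area = 1210; boundary points = 1 + 27 + 3 + 5 + 1 + 1 = 38; strictly interior points = area - boundary/2 + 1 = 1192; answer 1192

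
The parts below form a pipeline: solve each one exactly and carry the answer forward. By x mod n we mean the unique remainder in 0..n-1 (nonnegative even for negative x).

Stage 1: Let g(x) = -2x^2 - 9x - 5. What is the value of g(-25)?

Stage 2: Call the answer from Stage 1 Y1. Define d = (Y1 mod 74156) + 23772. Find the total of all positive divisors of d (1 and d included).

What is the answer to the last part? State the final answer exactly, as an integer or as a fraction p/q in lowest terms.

145350

Stage 1: -2*(-25)^2 - 9*(-25)^1 - 5 = (-1250) + (225) + (-5) = -1030; answer -1030
Stage 2: Y1 = -1030; d = 96898; 96898 = 2 * 48449; sigma = (1 + 2) * (1 + 48449) = 3 * 48450 = 145350; answer 145350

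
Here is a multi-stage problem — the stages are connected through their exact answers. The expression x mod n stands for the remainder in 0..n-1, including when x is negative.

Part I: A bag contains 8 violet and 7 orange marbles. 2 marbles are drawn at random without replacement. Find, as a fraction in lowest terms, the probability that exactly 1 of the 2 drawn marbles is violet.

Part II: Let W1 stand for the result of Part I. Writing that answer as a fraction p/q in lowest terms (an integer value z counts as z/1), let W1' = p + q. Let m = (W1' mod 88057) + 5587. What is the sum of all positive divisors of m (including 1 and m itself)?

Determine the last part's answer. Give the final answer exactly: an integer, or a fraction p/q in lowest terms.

Part I: total draws C(15,2) = 105; favorable C(8,1)*C(7,1) = 56; P = 8/15; answer 8/15
Part II: W1 = 8/15; threaded value p + q = 23; m = 5610; 5610 = 2 * 3 * 5 * 11 * 17; sigma = (1 + 2) * (1 + 3) * (1 + 5) * (1 + 11) * (1 + 17) = 3 * 4 * 6 * 12 * 18 = 15552; answer 15552

15552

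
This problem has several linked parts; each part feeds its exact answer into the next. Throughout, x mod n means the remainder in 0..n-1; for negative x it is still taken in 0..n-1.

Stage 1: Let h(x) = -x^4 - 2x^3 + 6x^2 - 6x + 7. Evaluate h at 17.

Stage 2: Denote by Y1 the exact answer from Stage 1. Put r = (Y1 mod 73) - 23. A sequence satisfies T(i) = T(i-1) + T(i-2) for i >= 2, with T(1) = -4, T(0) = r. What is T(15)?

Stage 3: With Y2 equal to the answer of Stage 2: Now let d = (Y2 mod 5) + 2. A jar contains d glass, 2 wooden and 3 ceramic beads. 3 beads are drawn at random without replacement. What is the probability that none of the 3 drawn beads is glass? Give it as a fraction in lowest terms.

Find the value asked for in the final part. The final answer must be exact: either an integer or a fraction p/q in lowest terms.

2/7

Stage 1: -1*(17)^4 - 2*(17)^3 + 6*(17)^2 - 6*(17)^1 + 7 = (-83521) + (-9826) + (1734) + (-102) + (7) = -91708; answer -91708
Stage 2: Y1 = -91708; r = 30; T(2) = 1*(-4) + 1*(30) = 26; iterating: T(2)=26, T(3)=22, T(4)=48, T(5)=70, T(6)=118, T(7)=188, T(8)=306, T(9)=494, T(10)=800, T(11)=1294, T(12)=2094, T(13)=3388, T(14)=5482, T(15)=8870; answer 8870
Stage 3: Y2 = 8870; d = 2; total draws C(7,3) = 35; favorable C(5,3) = 10; P = 2/7; answer 2/7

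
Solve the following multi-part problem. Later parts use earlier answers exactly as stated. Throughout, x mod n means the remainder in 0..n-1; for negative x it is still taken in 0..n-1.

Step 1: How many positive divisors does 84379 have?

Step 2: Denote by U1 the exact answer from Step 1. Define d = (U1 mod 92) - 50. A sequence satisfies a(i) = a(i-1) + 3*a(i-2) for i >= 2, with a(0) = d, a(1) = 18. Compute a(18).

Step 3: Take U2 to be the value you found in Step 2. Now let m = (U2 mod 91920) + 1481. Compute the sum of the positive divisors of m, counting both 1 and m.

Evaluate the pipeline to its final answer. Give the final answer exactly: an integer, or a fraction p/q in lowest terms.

Step 1: 84379 = 19 * 4441; number of divisors = (1+1) * (1+1) = 4; answer 4
Step 2: U1 = 4; d = -46; a(2) = 1*(18) + 3*(-46) = -120; iterating: a(2)=-120, a(3)=-66, a(4)=-426, a(5)=-624, a(6)=-1902, a(7)=-3774, a(8)=-9480, a(9)=-20802, a(10)=-49242, a(11)=-111648, a(12)=-259374, a(13)=-594318, a(14)=-1372440, a(15)=-3155394, a(16)=-7272714, a(17)=-16738896, a(18)=-38557038; answer -38557038
Step 3: U2 = -38557038; m = 50843; 50843 = 13 * 3911; sigma = (1 + 13) * (1 + 3911) = 14 * 3912 = 54768; answer 54768

54768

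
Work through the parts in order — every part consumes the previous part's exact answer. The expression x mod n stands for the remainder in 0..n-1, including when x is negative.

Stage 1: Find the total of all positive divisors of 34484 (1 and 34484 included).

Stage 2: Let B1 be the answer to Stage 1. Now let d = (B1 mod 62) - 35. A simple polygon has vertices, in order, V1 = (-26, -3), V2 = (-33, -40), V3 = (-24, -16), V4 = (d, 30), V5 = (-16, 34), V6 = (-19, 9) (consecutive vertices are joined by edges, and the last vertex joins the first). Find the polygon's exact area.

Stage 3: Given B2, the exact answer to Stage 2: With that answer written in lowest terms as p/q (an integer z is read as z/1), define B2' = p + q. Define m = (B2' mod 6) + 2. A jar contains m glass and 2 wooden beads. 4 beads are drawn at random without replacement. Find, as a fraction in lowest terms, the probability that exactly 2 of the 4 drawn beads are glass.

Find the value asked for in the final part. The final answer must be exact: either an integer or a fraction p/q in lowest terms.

Stage 1: 34484 = 2^2 * 37 * 233; sigma = (1 + 2 + 4) * (1 + 37) * (1 + 233) = 7 * 38 * 234 = 62244; answer 62244
Stage 2: B1 = 62244; d = 23; cross terms: (-26*-40 - -33*-3)=941, (-33*-16 - -24*-40)=-432, (-24*30 - 23*-16)=-352, (23*34 - -16*30)=1262, (-16*9 - -19*34)=502, (-19*-3 - -26*9)=291; twice the area = |2212| = 2212; area = 1106; answer 1106
Stage 3: B2 = 1106; threaded value p + q = 1107; m = 5; total draws C(7,4) = 35; favorable C(5,2)*C(2,2) = 10; P = 2/7; answer 2/7

2/7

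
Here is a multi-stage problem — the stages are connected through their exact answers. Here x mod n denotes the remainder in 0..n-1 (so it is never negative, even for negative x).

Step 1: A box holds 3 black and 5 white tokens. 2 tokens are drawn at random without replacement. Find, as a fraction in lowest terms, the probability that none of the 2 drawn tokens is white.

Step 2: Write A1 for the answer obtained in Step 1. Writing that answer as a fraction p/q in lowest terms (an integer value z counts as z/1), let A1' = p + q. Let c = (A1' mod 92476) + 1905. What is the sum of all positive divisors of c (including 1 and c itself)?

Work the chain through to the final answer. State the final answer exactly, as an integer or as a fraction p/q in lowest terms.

Step 1: total draws C(8,2) = 28; favorable C(3,2) = 3; P = 3/28; answer 3/28
Step 2: A1 = 3/28; threaded value p + q = 31; c = 1936; 1936 = 2^4 * 11^2; sigma = (1 + 2 + 4 + 8 + 16) * (1 + 11 + 121) = 31 * 133 = 4123; answer 4123

4123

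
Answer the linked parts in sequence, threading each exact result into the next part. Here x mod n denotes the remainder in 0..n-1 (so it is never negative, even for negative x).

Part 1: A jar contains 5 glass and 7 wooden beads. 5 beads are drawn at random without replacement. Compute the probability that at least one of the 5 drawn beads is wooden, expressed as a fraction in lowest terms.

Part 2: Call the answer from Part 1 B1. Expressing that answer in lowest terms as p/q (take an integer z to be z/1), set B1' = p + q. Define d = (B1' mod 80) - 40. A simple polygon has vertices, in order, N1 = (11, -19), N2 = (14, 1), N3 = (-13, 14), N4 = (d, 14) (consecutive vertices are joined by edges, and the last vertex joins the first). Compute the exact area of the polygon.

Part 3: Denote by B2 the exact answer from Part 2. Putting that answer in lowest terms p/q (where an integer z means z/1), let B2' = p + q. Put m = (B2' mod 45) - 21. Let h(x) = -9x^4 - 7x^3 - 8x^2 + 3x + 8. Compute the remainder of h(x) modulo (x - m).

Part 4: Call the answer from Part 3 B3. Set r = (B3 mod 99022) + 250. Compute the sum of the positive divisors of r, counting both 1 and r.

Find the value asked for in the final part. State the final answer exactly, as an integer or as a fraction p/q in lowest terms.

148176

Part 1: total draws C(12,5) = 792; complement C(5,5) = 1; favorable 792 - 1 = 791; P = 791/792; answer 791/792
Part 2: B1 = 791/792; threaded value p + q = 1583; d = 23; cross terms: (11*1 - 14*-19)=277, (14*14 - -13*1)=209, (-13*14 - 23*14)=-504, (23*-19 - 11*14)=-591; twice the area = |-609| = 609; area = 609/2; answer 609/2
Part 3: B2 = 609/2; threaded value p + q = 611; m = 5; remainder = value at the root: -9*(5)^4 - 7*(5)^3 - 8*(5)^2 + 3*(5)^1 + 8 = (-5625) + (-875) + (-200) + (15) + (8) = -6677; answer -6677
Part 4: B3 = -6677; r = 92595; 92595 = 3 * 5 * 6173; sigma = (1 + 3) * (1 + 5) * (1 + 6173) = 4 * 6 * 6174 = 148176; answer 148176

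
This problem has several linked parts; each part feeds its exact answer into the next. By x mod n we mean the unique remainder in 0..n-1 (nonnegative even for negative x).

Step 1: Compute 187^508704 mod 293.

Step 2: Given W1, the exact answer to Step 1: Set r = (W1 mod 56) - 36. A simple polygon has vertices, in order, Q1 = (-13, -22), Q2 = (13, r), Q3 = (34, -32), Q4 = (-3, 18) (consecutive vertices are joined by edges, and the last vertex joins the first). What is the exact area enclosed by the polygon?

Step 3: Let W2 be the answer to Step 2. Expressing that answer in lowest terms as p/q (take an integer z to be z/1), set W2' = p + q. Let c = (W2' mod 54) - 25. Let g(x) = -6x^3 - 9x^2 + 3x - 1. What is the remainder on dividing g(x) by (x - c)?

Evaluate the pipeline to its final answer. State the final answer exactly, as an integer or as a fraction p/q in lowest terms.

Step 1: squarings mod 293: 187^1=187, 187^2=102, 187^4=149, 187^8=226, 187^16=94, 187^32=46, 187^64=65, 187^128=123, 187^256=186, 187^512=22, 187^1024=191, 187^2048=149, 187^4096=226, 187^8192=94, 187^16384=46, 187^32768=65, 187^65536=123, 187^131072=186, 187^262144=22; 187^508704 = 187^32 * 187^256 * 187^512 * 187^16384 * 187^32768 * 187^65536 * 187^131072 * 187^262144 = 141 (mod 293); answer 141
Step 2: W1 = 141; r = -7; cross terms: (-13*-7 - 13*-22)=377, (13*-32 - 34*-7)=-178, (34*18 - -3*-32)=516, (-3*-22 - -13*18)=300; twice the area = |1015| = 1015; area = 1015/2; answer 1015/2
Step 3: W2 = 1015/2; threaded value p + q = 1017; c = 20; remainder = value at the root: -6*(20)^3 - 9*(20)^2 + 3*(20)^1 - 1 = (-48000) + (-3600) + (60) + (-1) = -51541; answer -51541

-51541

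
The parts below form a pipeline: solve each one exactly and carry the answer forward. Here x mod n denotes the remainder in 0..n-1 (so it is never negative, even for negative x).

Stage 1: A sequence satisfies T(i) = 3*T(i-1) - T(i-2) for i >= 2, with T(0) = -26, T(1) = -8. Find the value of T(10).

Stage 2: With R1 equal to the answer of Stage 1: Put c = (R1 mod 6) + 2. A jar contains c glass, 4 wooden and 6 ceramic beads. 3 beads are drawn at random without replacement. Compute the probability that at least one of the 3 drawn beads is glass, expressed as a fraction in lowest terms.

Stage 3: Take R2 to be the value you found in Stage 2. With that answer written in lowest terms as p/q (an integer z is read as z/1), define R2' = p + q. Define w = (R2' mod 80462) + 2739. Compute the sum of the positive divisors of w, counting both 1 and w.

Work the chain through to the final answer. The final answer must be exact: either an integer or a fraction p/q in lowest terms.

3420

Stage 1: T(2) = 3*(-8) - 1*(-26) = 2; iterating: T(2)=2, T(3)=14, T(4)=40, T(5)=106, T(6)=278, T(7)=728, T(8)=1906, T(9)=4990, T(10)=13064; answer 13064
Stage 2: R1 = 13064; c = 4; total draws C(14,3) = 364; complement C(10,3) = 120; favorable 364 - 120 = 244; P = 61/91; answer 61/91
Stage 3: R2 = 61/91; threaded value p + q = 152; w = 2891; 2891 = 7^2 * 59; sigma = (1 + 7 + 49) * (1 + 59) = 57 * 60 = 3420; answer 3420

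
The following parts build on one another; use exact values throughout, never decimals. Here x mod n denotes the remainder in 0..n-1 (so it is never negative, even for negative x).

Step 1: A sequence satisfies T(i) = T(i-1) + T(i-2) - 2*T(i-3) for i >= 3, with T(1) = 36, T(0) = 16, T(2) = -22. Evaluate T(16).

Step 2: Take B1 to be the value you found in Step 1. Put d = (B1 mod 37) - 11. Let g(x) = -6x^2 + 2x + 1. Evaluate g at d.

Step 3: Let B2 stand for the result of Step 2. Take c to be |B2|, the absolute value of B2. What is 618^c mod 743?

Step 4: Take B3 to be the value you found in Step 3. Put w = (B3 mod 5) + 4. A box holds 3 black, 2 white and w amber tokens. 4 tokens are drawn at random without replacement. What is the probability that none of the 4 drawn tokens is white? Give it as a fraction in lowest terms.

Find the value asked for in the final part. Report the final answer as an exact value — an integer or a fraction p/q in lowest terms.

Step 1: T(3) = 1*(-22) + 1*(36) - 2*(16) = -18; iterating: T(3)=-18, T(4)=-112, T(5)=-86, T(6)=-162, T(7)=-24, T(8)=-14, T(9)=286, T(10)=320, T(11)=634, T(12)=382, T(13)=376, T(14)=-510, T(15)=-898, T(16)=-2160; answer -2160
Step 2: B1 = -2160; d = 12; -6*(12)^2 + 2*(12)^1 + 1 = (-864) + (24) + (1) = -839; answer -839
Step 3: B2 = -839; c = 839; squarings mod 743: 618^1=618, 618^2=22, 618^4=484, 618^8=211, 618^16=684, 618^32=509, 618^64=517, 618^128=552, 618^256=74, 618^512=275; 618^839 = 618^1 * 618^2 * 618^4 * 618^64 * 618^256 * 618^512 = 714 (mod 743); answer 714
Step 4: B3 = 714; w = 8; total draws C(13,4) = 715; favorable C(11,4) = 330; P = 6/13; answer 6/13

6/13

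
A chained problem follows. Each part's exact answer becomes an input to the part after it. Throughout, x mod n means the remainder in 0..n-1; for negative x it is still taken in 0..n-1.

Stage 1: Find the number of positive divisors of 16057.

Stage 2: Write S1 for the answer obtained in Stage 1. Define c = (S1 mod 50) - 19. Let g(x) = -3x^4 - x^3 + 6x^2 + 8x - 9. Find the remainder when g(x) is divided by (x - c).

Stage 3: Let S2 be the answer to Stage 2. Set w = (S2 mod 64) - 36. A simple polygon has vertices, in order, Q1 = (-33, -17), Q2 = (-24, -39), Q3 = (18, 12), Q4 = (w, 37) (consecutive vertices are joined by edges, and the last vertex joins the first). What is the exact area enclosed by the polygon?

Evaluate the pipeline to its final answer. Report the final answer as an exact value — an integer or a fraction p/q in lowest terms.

Stage 1: 16057 is prime, so its only divisors are 1 and 16057; count = 2; answer 2
Stage 2: S1 = 2; c = -17; remainder = value at the root: -3*(-17)^4 - 1*(-17)^3 + 6*(-17)^2 + 8*(-17)^1 - 9 = (-250563) + (4913) + (1734) + (-136) + (-9) = -244061; answer -244061
Stage 3: S2 = -244061; w = -1; cross terms: (-33*-39 - -24*-17)=879, (-24*12 - 18*-39)=414, (18*37 - -1*12)=678, (-1*-17 - -33*37)=1238; twice the area = |3209| = 3209; area = 3209/2; answer 3209/2

3209/2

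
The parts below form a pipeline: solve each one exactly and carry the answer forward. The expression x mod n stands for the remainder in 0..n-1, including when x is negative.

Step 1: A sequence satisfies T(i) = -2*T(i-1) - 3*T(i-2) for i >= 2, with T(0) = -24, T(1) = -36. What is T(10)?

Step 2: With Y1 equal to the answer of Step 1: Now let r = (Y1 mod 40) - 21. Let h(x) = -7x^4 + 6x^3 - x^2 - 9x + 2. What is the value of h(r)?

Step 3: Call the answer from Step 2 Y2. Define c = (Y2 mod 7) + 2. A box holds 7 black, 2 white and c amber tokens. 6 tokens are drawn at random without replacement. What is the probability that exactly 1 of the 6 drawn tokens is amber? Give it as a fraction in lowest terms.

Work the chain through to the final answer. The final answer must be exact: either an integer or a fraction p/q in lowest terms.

42/143

Step 1: T(2) = -2*(-36) - 3*(-24) = 144; iterating: T(2)=144, T(3)=-180, T(4)=-72, T(5)=684, T(6)=-1152, T(7)=252, T(8)=2952, T(9)=-6660, T(10)=4464; answer 4464
Step 2: Y1 = 4464; r = 3; -7*(3)^4 + 6*(3)^3 - 1*(3)^2 - 9*(3)^1 + 2 = (-567) + (162) + (-9) + (-27) + (2) = -439; answer -439
Step 3: Y2 = -439; c = 4; total draws C(13,6) = 1716; favorable C(4,1)*C(9,5) = 504; P = 42/143; answer 42/143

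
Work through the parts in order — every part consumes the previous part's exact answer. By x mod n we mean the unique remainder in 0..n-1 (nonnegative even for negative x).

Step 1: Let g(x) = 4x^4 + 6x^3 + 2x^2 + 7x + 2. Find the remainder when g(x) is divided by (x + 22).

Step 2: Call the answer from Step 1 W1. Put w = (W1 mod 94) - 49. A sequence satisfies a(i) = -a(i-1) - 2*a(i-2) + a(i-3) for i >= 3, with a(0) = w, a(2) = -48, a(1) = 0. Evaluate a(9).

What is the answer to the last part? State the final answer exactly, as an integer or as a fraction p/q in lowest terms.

Step 1: remainder = value at the root: 4*(-22)^4 + 6*(-22)^3 + 2*(-22)^2 + 7*(-22)^1 + 2 = (937024) + (-63888) + (968) + (-154) + (2) = 873952; answer 873952
Step 2: W1 = 873952; w = -15; a(3) = -1*(-48) - 2*(0) + 1*(-15) = 33; iterating: a(3)=33, a(4)=63, a(5)=-177, a(6)=84, a(7)=333, a(8)=-678, a(9)=96; answer 96

96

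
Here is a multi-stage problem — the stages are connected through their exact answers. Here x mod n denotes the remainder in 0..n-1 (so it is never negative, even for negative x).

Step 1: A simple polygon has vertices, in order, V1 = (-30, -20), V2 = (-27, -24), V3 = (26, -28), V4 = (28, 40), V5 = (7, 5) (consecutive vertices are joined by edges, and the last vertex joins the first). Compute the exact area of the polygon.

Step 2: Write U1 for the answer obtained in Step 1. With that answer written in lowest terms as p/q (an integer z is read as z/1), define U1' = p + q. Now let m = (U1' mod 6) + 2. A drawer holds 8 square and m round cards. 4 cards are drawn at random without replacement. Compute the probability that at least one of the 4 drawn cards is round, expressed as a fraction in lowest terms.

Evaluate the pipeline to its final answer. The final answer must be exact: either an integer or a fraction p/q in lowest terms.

85/99

Step 1: cross terms: (-30*-24 - -27*-20)=180, (-27*-28 - 26*-24)=1380, (26*40 - 28*-28)=1824, (28*5 - 7*40)=-140, (7*-20 - -30*5)=10; twice the area = |3254| = 3254; area = 1627; answer 1627
Step 2: U1 = 1627; threaded value p + q = 1628; m = 4; total draws C(12,4) = 495; complement C(8,4) = 70; favorable 495 - 70 = 425; P = 85/99; answer 85/99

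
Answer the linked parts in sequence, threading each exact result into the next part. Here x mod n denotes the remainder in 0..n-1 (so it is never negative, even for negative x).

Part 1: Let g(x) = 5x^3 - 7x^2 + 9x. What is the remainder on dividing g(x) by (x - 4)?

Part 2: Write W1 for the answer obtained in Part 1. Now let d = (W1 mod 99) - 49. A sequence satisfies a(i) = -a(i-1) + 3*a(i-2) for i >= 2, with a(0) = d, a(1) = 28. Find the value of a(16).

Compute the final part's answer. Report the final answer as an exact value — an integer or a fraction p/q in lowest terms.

-5532568

Part 1: remainder = value at the root: 5*(4)^3 - 7*(4)^2 + 9*(4)^1 = (320) + (-112) + (36) = 244; answer 244
Part 2: W1 = 244; d = -3; a(2) = -1*(28) + 3*(-3) = -37; iterating: a(2)=-37, a(3)=121, a(4)=-232, a(5)=595, a(6)=-1291, a(7)=3076, a(8)=-6949, a(9)=16177, a(10)=-37024, a(11)=85555, a(12)=-196627, a(13)=453292, a(14)=-1043173, a(15)=2403049, a(16)=-5532568; answer -5532568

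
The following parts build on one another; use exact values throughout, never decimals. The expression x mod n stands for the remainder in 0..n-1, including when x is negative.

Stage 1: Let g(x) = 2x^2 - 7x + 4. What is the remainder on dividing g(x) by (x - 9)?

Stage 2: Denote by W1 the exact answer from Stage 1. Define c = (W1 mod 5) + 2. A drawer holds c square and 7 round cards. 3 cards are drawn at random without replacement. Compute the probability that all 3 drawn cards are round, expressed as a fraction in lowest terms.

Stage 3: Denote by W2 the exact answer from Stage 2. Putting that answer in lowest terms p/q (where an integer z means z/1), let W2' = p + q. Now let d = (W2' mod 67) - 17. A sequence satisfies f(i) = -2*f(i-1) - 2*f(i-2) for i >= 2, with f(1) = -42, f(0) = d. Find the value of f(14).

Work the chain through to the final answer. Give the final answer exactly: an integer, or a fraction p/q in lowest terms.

Stage 1: remainder = value at the root: 2*(9)^2 - 7*(9)^1 + 4 = (162) + (-63) + (4) = 103; answer 103
Stage 2: W1 = 103; c = 5; total draws C(12,3) = 220; favorable C(7,3) = 35; P = 7/44; answer 7/44
Stage 3: W2 = 7/44; threaded value p + q = 51; d = 34; f(2) = -2*(-42) - 2*(34) = 16; iterating: f(2)=16, f(3)=52, f(4)=-136, f(5)=168, f(6)=-64, f(7)=-208, f(8)=544, f(9)=-672, f(10)=256, f(11)=832, f(12)=-2176, f(13)=2688, f(14)=-1024; answer -1024

-1024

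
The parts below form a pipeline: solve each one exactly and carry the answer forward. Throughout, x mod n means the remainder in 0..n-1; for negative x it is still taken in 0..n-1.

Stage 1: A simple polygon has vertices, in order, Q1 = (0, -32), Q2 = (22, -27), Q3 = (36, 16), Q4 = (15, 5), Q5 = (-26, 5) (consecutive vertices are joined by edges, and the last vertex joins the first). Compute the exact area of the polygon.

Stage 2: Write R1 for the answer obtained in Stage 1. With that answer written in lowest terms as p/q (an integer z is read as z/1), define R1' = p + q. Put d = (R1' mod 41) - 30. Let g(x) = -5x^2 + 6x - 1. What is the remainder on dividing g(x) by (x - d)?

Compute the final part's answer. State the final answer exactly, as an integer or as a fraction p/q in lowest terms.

-1377

Stage 1: cross terms: (0*-27 - 22*-32)=704, (22*16 - 36*-27)=1324, (36*5 - 15*16)=-60, (15*5 - -26*5)=205, (-26*-32 - 0*5)=832; twice the area = |3005| = 3005; area = 3005/2; answer 3005/2
Stage 2: R1 = 3005/2; threaded value p + q = 3007; d = -16; remainder = value at the root: -5*(-16)^2 + 6*(-16)^1 - 1 = (-1280) + (-96) + (-1) = -1377; answer -1377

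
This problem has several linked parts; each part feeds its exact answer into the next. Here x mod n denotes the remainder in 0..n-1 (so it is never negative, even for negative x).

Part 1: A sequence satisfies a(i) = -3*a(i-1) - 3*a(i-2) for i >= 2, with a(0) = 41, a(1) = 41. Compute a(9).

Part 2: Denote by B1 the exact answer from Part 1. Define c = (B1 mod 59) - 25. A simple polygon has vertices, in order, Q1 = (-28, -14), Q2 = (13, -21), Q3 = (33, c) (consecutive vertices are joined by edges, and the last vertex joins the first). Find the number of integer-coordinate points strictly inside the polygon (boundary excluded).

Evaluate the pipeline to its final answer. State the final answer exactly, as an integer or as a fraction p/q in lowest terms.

664

Part 1: a(2) = -3*(41) - 3*(41) = -246; iterating: a(2)=-246, a(3)=615, a(4)=-1107, a(5)=1476, a(6)=-1107, a(7)=-1107, a(8)=6642, a(9)=-16605; answer -16605
Part 2: B1 = -16605; c = 8; cross terms: (-28*-21 - 13*-14)=770, (13*8 - 33*-21)=797, (33*-14 - -28*8)=-238; twice the area = |1329| = 1329; area = 1329/2; boundary points = 1 + 1 + 1 = 3; strictly interior points = area - boundary/2 + 1 = 664; answer 664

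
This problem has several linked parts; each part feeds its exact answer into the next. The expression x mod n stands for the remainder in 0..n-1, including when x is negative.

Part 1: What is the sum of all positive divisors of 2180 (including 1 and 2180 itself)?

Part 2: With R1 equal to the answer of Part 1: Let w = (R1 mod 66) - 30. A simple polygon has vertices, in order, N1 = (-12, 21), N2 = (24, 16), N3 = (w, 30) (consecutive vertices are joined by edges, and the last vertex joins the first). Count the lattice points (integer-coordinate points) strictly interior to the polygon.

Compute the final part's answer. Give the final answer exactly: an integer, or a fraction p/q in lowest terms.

Part 1: 2180 = 2^2 * 5 * 109; sigma = (1 + 2 + 4) * (1 + 5) * (1 + 109) = 7 * 6 * 110 = 4620; answer 4620
Part 2: R1 = 4620; w = -30; cross terms: (-12*16 - 24*21)=-696, (24*30 - -30*16)=1200, (-30*21 - -12*30)=-270; twice the area = |234| = 234; area = 117; boundary points = 1 + 2 + 9 = 12; strictly interior points = area - boundary/2 + 1 = 112; answer 112

112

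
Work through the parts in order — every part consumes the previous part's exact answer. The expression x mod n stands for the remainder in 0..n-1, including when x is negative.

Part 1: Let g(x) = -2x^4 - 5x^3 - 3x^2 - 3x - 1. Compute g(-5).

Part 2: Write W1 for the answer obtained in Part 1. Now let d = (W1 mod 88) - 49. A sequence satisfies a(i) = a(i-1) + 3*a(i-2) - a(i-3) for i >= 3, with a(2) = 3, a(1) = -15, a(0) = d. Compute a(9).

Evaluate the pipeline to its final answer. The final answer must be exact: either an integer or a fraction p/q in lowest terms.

-143

Part 1: -2*(-5)^4 - 5*(-5)^3 - 3*(-5)^2 - 3*(-5)^1 - 1 = (-1250) + (625) + (-75) + (15) + (-1) = -686; answer -686
Part 2: W1 = -686; d = -31; a(3) = 1*(3) + 3*(-15) - 1*(-31) = -11; iterating: a(3)=-11, a(4)=13, a(5)=-23, a(6)=27, a(7)=-55, a(8)=49, a(9)=-143; answer -143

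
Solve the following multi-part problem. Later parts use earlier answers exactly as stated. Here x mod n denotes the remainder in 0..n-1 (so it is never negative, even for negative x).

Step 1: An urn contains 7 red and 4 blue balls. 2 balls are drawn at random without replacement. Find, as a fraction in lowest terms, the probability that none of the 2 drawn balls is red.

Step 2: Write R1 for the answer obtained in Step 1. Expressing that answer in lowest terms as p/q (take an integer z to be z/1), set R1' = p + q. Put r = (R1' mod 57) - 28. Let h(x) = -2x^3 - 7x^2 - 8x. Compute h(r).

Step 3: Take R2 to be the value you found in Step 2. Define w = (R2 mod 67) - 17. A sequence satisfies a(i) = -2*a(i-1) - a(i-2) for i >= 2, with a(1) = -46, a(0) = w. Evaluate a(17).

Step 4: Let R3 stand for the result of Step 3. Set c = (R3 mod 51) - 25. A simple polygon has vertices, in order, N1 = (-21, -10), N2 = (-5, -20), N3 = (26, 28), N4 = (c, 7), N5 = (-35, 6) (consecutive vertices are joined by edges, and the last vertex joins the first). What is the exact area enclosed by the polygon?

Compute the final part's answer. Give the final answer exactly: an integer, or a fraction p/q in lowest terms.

1587/2

Step 1: total draws C(11,2) = 55; favorable C(4,2) = 6; P = 6/55; answer 6/55
Step 2: R1 = 6/55; threaded value p + q = 61; r = -24; -2*(-24)^3 - 7*(-24)^2 - 8*(-24)^1 = (27648) + (-4032) + (192) = 23808; answer 23808
Step 3: R2 = 23808; w = 6; a(2) = -2*(-46) - 1*(6) = 86; iterating: a(2)=86, a(3)=-126, a(4)=166, a(5)=-206, a(6)=246, a(7)=-286, a(8)=326, a(9)=-366, a(10)=406, a(11)=-446, a(12)=486, a(13)=-526, a(14)=566, a(15)=-606, a(16)=646, a(17)=-686; answer -686
Step 4: R3 = -686; c = 3; cross terms: (-21*-20 - -5*-10)=370, (-5*28 - 26*-20)=380, (26*7 - 3*28)=98, (3*6 - -35*7)=263, (-35*-10 - -21*6)=476; twice the area = |1587| = 1587; area = 1587/2; answer 1587/2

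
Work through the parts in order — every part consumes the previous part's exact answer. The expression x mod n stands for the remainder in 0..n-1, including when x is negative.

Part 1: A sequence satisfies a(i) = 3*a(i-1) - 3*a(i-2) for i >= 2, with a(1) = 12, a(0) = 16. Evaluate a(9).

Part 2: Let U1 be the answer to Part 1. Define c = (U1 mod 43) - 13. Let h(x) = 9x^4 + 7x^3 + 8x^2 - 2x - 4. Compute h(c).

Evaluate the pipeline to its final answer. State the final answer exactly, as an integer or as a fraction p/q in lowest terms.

1988

Part 1: a(2) = 3*(12) - 3*(16) = -12; iterating: a(2)=-12, a(3)=-72, a(4)=-180, a(5)=-324, a(6)=-432, a(7)=-324, a(8)=324, a(9)=1944; answer 1944
Part 2: U1 = 1944; c = -4; 9*(-4)^4 + 7*(-4)^3 + 8*(-4)^2 - 2*(-4)^1 - 4 = (2304) + (-448) + (128) + (8) + (-4) = 1988; answer 1988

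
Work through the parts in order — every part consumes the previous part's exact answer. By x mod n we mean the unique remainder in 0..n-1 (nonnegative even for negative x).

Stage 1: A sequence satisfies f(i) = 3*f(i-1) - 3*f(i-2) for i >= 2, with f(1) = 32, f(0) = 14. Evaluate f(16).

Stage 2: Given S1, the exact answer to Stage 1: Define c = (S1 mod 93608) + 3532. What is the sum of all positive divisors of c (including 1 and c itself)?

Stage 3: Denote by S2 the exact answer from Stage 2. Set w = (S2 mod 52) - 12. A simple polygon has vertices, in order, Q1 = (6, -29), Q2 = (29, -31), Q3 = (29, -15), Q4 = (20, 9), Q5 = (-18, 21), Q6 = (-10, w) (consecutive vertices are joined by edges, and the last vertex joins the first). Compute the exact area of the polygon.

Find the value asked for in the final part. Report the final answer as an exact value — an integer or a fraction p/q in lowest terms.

Stage 1: f(2) = 3*(32) - 3*(14) = 54; iterating: f(2)=54, f(3)=66, f(4)=36, f(5)=-90, f(6)=-378, f(7)=-864, f(8)=-1458, f(9)=-1782, f(10)=-972, f(11)=2430, f(12)=10206, f(13)=23328, f(14)=39366, f(15)=48114, f(16)=26244; answer 26244
Stage 2: S1 = 26244; c = 29776; 29776 = 2^4 * 1861; sigma = (1 + 2 + 4 + 8 + 16) * (1 + 1861) = 31 * 1862 = 57722; answer 57722
Stage 3: S2 = 57722; w = -10; cross terms: (6*-31 - 29*-29)=655, (29*-15 - 29*-31)=464, (29*9 - 20*-15)=561, (20*21 - -18*9)=582, (-18*-10 - -10*21)=390, (-10*-29 - 6*-10)=350; twice the area = |3002| = 3002; area = 1501; answer 1501

1501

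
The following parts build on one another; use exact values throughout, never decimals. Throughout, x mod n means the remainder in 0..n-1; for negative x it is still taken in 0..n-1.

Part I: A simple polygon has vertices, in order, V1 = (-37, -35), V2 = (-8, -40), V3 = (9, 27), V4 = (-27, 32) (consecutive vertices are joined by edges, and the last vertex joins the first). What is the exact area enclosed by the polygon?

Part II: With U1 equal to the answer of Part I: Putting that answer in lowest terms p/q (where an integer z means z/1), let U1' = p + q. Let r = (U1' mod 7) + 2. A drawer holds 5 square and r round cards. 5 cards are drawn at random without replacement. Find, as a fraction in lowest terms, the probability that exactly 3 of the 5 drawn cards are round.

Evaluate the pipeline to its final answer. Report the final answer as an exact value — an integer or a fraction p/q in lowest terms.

560/1287

Part I: cross terms: (-37*-40 - -8*-35)=1200, (-8*27 - 9*-40)=144, (9*32 - -27*27)=1017, (-27*-35 - -37*32)=2129; twice the area = |4490| = 4490; area = 2245; answer 2245
Part II: U1 = 2245; threaded value p + q = 2246; r = 8; total draws C(13,5) = 1287; favorable C(8,3)*C(5,2) = 560; P = 560/1287; answer 560/1287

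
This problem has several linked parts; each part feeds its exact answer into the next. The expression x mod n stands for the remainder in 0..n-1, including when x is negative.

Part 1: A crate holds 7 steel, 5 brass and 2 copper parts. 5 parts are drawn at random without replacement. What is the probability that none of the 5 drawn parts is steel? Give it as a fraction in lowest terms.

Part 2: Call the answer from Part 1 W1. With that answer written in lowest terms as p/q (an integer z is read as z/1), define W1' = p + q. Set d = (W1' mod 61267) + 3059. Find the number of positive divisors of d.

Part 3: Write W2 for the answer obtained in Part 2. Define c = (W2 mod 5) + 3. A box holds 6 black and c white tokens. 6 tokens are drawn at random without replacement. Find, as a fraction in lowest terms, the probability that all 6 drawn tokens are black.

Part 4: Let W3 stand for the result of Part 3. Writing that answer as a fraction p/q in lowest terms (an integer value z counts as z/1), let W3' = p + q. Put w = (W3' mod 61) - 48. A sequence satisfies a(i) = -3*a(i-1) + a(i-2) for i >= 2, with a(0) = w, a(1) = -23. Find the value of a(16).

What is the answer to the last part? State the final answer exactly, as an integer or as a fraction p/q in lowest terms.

Part 1: total draws C(14,5) = 2002; favorable C(7,5) = 21; P = 3/286; answer 3/286
Part 2: W1 = 3/286; threaded value p + q = 289; d = 3348; 3348 = 2^2 * 3^3 * 31; number of divisors = (2+1) * (3+1) * (1+1) = 24; answer 24
Part 3: W2 = 24; c = 7; total draws C(13,6) = 1716; favorable C(6,6) = 1; P = 1/1716; answer 1/1716
Part 4: W3 = 1/1716; threaded value p + q = 1717; w = -39; a(2) = -3*(-23) + 1*(-39) = 30; iterating: a(2)=30, a(3)=-113, a(4)=369, a(5)=-1220, a(6)=4029, a(7)=-13307, a(8)=43950, a(9)=-145157, a(10)=479421, a(11)=-1583420, a(12)=5229681, a(13)=-17272463, a(14)=57047070, a(15)=-188413673, a(16)=622288089; answer 622288089

622288089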